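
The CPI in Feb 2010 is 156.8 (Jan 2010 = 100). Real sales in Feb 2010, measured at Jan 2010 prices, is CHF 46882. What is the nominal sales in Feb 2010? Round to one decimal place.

Nominal = Real × (Index/100) = 46882 × (156.8/100)
        = 46882 × 1.568 = 73510.9760

73511.0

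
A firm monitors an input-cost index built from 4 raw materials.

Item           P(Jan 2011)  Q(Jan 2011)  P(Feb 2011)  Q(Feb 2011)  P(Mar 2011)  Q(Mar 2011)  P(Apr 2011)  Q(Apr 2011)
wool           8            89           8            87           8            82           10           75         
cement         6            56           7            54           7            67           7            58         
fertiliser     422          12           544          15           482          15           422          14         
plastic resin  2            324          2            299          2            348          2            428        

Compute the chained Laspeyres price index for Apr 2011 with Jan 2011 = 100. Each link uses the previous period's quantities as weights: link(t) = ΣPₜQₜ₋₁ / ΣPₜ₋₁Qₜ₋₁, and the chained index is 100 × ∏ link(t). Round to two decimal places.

Link Jan 2011→Feb 2011:
ΣP(Feb 2011)Q(Jan 2011) = 8×89 + 7×56 + 544×12 + 2×324 = 712 + 392 + 6528 + 648 = 8280
ΣP(Jan 2011)Q(Jan 2011) = 8×89 + 6×56 + 422×12 + 2×324 = 712 + 336 + 5064 + 648 = 6760
link = 8280/6760 = 1.224852
Link Feb 2011→Mar 2011:
ΣP(Mar 2011)Q(Feb 2011) = 8×87 + 7×54 + 482×15 + 2×299 = 696 + 378 + 7230 + 598 = 8902
ΣP(Feb 2011)Q(Feb 2011) = 8×87 + 7×54 + 544×15 + 2×299 = 696 + 378 + 8160 + 598 = 9832
link = 8902/9832 = 0.905411
Link Mar 2011→Apr 2011:
ΣP(Apr 2011)Q(Mar 2011) = 10×82 + 7×67 + 422×15 + 2×348 = 820 + 469 + 6330 + 696 = 8315
ΣP(Mar 2011)Q(Mar 2011) = 8×82 + 7×67 + 482×15 + 2×348 = 656 + 469 + 7230 + 696 = 9051
link = 8315/9051 = 0.918683
Chained index = 100 × 1.224852 × 0.905411 × 0.918683 = 101.8814

101.88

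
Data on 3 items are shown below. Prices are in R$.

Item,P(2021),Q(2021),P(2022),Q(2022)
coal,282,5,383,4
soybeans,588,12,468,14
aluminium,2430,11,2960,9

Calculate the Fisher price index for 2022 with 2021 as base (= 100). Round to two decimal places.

Laspeyres component (base-period weights):
ΣP(2022)Q(2021) = 383×5 + 468×12 + 2960×11 = 1915 + 5616 + 32560 = 40091
ΣP(2021)Q(2021) = 282×5 + 588×12 + 2430×11 = 1410 + 7056 + 26730 = 35196
L = 40091 / 35196 × 100 = 113.9078
Paasche component (current-period weights):
ΣP(2022)Q(2022) = 383×4 + 468×14 + 2960×9 = 1532 + 6552 + 26640 = 34724
ΣP(2021)Q(2022) = 282×4 + 588×14 + 2430×9 = 1128 + 8232 + 21870 = 31230
P = 34724 / 31230 × 100 = 111.1880
Fisher = √(L × P) = √(113.9078 × 111.1880) = 112.5397

112.54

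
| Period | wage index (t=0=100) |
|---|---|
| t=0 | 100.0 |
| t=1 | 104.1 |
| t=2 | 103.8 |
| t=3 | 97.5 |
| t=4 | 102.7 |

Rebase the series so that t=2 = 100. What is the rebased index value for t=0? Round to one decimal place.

96.3

Rebased(t=0) = 100.0 / 103.8 × 100 = 96.3391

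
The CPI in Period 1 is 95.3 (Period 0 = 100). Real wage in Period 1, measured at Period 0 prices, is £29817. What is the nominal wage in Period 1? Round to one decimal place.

28415.6

Nominal = Real × (Index/100) = 29817 × (95.3/100)
        = 29817 × 0.953 = 28415.6010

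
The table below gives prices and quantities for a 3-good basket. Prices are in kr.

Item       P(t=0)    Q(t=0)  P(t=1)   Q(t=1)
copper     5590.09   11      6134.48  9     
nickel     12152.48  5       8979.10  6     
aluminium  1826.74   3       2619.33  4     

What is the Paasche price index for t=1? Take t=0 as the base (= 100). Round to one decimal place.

Paasche price index uses current-period quantities as weights.
ΣP(t=1)·Q(t=1) = 6134.48×9 + 8979.10×6 + 2619.33×4 = 55210.32 + 53874.6 + 10477.32 = 119562.24
ΣP(t=0)·Q(t=1) = 5590.09×9 + 12152.48×6 + 1826.74×4 = 50310.81 + 72914.88 + 7306.96 = 130532.65
Index = 119562.24 / 130532.65 × 100 = 91.5957

91.6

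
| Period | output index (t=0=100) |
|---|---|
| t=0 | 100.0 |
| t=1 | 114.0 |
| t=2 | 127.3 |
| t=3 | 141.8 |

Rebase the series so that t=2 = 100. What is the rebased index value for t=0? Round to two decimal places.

Rebased(t=0) = 100.0 / 127.3 × 100 = 78.5546

78.55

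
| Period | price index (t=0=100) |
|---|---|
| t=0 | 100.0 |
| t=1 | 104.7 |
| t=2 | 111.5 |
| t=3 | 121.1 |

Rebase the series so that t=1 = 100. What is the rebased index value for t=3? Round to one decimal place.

Rebased(t=3) = 121.1 / 104.7 × 100 = 115.6638

115.7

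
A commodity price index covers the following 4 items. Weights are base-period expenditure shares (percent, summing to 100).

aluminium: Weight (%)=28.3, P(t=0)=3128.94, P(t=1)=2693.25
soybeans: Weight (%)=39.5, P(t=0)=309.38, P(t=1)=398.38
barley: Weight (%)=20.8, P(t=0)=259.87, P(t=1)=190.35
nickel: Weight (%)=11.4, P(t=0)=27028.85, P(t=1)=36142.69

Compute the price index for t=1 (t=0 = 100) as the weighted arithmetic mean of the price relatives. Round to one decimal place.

105.7

aluminium: 28.3 × (2693.25/3128.94) = 28.3 × 0.860755 = 24.3594
soybeans: 39.5 × (398.38/309.38) = 39.5 × 1.287672 = 50.8630
barley: 20.8 × (190.35/259.87) = 20.8 × 0.732482 = 15.2356
nickel: 11.4 × (36142.69/27028.85) = 11.4 × 1.337189 = 15.2440
Index = Σ wᵢ·(p₁ᵢ/p₀ᵢ) = 24.3594 + 50.8630 + 15.2356 + 15.2440 = 105.7020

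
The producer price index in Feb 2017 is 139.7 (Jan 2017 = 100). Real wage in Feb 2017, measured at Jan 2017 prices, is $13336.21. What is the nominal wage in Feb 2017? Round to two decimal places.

Nominal = Real × (Index/100) = 13336.21 × (139.7/100)
        = 13336.21 × 1.397 = 18630.6854

18630.69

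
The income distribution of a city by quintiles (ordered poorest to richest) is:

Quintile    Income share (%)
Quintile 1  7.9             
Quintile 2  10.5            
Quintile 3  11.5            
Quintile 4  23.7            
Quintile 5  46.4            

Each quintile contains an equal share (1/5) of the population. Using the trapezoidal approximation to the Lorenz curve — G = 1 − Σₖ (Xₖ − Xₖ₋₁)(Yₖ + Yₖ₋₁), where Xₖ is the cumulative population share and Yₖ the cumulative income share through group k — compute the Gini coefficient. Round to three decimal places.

Cumulative income shares Yₖ: 0.0790, 0.1840, 0.2990, 0.5360, 1.0000
Σ (Xₖ−Xₖ₋₁)(Yₖ+Yₖ₋₁) = (1/5)(0.0790+0.0000) + (1/5)(0.1840+0.0790) + (1/5)(0.2990+0.1840) + (1/5)(0.5360+0.2990) + (1/5)(1.0000+0.5360)
  = 0.0158 + 0.0526 + 0.0966 + 0.1670 + 0.3072 = 0.6392
G = 1 − 0.6392 = 0.3608

0.361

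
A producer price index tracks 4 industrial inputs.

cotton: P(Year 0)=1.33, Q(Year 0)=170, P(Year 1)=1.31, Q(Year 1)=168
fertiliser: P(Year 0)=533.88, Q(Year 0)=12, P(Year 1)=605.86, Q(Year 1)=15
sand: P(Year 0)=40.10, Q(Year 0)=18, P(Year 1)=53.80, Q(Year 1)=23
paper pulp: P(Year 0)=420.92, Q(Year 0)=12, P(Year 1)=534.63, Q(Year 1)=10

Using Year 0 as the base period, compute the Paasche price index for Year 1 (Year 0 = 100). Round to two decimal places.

Paasche price index uses current-period quantities as weights.
ΣP(Year 1)·Q(Year 1) = 1.31×168 + 605.86×15 + 53.80×23 + 534.63×10 = 220.08 + 9087.9 + 1237.4 + 5346.3 = 15891.68
ΣP(Year 0)·Q(Year 1) = 1.33×168 + 533.88×15 + 40.10×23 + 420.92×10 = 223.44 + 8008.2 + 922.3 + 4209.2 = 13363.14
Index = 15891.68 / 13363.14 × 100 = 118.9218

118.92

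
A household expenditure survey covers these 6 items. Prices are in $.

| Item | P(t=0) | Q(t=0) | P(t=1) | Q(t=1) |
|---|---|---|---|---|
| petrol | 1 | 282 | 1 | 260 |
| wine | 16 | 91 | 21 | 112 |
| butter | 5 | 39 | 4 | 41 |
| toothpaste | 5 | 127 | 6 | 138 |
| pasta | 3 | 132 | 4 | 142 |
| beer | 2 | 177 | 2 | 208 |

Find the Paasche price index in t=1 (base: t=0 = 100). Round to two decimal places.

Paasche price index uses current-period quantities as weights.
ΣP(t=1)·Q(t=1) = 1×260 + 21×112 + 4×41 + 6×138 + 4×142 + 2×208 = 260 + 2352 + 164 + 828 + 568 + 416 = 4588
ΣP(t=0)·Q(t=1) = 1×260 + 16×112 + 5×41 + 5×138 + 3×142 + 2×208 = 260 + 1792 + 205 + 690 + 426 + 416 = 3789
Index = 4588 / 3789 × 100 = 121.0874

121.09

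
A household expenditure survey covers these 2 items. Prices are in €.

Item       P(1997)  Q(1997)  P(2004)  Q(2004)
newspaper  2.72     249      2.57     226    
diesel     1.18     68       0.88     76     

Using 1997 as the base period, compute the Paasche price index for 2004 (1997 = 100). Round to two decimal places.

Paasche price index uses current-period quantities as weights.
ΣP(2004)·Q(2004) = 2.57×226 + 0.88×76 = 580.82 + 66.88 = 647.7
ΣP(1997)·Q(2004) = 2.72×226 + 1.18×76 = 614.72 + 89.68 = 704.4
Index = 647.7 / 704.4 × 100 = 91.9506

91.95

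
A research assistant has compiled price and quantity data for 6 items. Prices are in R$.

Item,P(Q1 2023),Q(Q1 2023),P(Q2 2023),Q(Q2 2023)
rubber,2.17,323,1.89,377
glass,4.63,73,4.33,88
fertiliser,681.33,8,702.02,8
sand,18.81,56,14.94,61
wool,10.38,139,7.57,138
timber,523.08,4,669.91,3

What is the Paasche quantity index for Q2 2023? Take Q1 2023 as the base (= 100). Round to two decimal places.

Paasche quantity index uses current-period prices as weights.
ΣP(Q2 2023)·Q(Q2 2023) = 1.89×377 + 4.33×88 + 702.02×8 + 14.94×61 + 7.57×138 + 669.91×3 = 712.53 + 381.04 + 5616.16 + 911.34 + 1044.66 + 2009.73 = 10675.46
ΣP(Q2 2023)·Q(Q1 2023) = 1.89×323 + 4.33×73 + 702.02×8 + 14.94×56 + 7.57×139 + 669.91×4 = 610.47 + 316.09 + 5616.16 + 836.64 + 1052.23 + 2679.64 = 11111.23
Index = 10675.46 / 11111.23 × 100 = 96.0781

96.08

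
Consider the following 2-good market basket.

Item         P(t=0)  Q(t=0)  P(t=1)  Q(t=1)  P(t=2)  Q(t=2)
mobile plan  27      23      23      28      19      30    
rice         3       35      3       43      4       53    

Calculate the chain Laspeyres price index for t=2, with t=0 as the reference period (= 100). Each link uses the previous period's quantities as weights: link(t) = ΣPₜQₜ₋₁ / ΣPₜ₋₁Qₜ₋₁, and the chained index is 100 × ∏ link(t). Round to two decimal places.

79.53

Link t=0→t=1:
ΣP(t=1)Q(t=0) = 23×23 + 3×35 = 529 + 105 = 634
ΣP(t=0)Q(t=0) = 27×23 + 3×35 = 621 + 105 = 726
link = 634/726 = 0.873278
Link t=1→t=2:
ΣP(t=2)Q(t=1) = 19×28 + 4×43 = 532 + 172 = 704
ΣP(t=1)Q(t=1) = 23×28 + 3×43 = 644 + 129 = 773
link = 704/773 = 0.910737
Chained index = 100 × 0.873278 × 0.910737 = 79.5327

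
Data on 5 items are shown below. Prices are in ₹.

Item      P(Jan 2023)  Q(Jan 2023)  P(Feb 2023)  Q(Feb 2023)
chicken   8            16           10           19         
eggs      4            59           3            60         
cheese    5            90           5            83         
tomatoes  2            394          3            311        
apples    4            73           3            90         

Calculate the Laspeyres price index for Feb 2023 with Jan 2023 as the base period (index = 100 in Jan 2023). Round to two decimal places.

115.52

Laspeyres price index uses base-period quantities as weights.
ΣP(Feb 2023)·Q(Jan 2023) = 10×16 + 3×59 + 5×90 + 3×394 + 3×73 = 160 + 177 + 450 + 1182 + 219 = 2188
ΣP(Jan 2023)·Q(Jan 2023) = 8×16 + 4×59 + 5×90 + 2×394 + 4×73 = 128 + 236 + 450 + 788 + 292 = 1894
Index = 2188 / 1894 × 100 = 115.5227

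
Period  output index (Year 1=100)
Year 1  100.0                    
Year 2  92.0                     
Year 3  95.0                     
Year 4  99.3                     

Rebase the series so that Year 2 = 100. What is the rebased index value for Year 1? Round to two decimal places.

Rebased(Year 1) = 100.0 / 92.0 × 100 = 108.6957

108.70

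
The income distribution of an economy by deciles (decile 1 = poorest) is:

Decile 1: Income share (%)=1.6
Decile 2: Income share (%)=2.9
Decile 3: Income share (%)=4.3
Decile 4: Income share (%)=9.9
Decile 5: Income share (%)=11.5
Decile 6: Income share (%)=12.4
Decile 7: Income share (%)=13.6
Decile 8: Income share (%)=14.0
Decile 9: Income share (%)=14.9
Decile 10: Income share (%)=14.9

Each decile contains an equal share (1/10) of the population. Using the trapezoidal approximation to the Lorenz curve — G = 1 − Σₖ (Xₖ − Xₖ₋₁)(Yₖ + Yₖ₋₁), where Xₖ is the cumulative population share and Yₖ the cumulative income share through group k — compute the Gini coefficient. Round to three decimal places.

Cumulative income shares Yₖ: 0.0160, 0.0450, 0.0880, 0.1870, 0.3020, 0.4260, 0.5620, 0.7020, 0.8510, 1.0000
Σ (Xₖ−Xₖ₋₁)(Yₖ+Yₖ₋₁) = (1/10)(0.0160+0.0000) + (1/10)(0.0450+0.0160) + (1/10)(0.0880+0.0450) + (1/10)(0.1870+0.0880) + (1/10)(0.3020+0.1870) + (1/10)(0.4260+0.3020) + (1/10)(0.5620+0.4260) + (1/10)(0.7020+0.5620) + (1/10)(0.8510+0.7020) + (1/10)(1.0000+0.8510)
  = 0.0016 + 0.0061 + 0.0133 + 0.0275 + 0.0489 + 0.0728 + 0.0988 + 0.1264 + 0.1553 + 0.1851 = 0.7358
G = 1 − 0.7358 = 0.2642

0.264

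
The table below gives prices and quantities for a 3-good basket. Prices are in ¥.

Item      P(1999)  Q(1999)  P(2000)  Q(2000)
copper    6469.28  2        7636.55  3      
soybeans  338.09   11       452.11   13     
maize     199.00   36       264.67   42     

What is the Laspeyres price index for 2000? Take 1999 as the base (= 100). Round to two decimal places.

Laspeyres price index uses base-period quantities as weights.
ΣP(2000)·Q(1999) = 7636.55×2 + 452.11×11 + 264.67×36 = 15273.1 + 4973.21 + 9528.12 = 29774.43
ΣP(1999)·Q(1999) = 6469.28×2 + 338.09×11 + 199.00×36 = 12938.56 + 3718.99 + 7164 = 23821.55
Index = 29774.43 / 23821.55 × 100 = 124.9895

124.99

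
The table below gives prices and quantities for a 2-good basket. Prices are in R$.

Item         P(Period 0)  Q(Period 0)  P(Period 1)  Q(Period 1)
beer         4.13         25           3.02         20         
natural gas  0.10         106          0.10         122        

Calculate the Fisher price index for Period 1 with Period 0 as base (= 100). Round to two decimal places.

76.10

Laspeyres component (base-period weights):
ΣP(Period 1)Q(Period 0) = 3.02×25 + 0.10×106 = 75.5 + 10.6 = 86.1
ΣP(Period 0)Q(Period 0) = 4.13×25 + 0.10×106 = 103.25 + 10.6 = 113.85
L = 86.1 / 113.85 × 100 = 75.6258
Paasche component (current-period weights):
ΣP(Period 1)Q(Period 1) = 3.02×20 + 0.10×122 = 60.4 + 12.2 = 72.6
ΣP(Period 0)Q(Period 1) = 4.13×20 + 0.10×122 = 82.6 + 12.2 = 94.8
P = 72.6 / 94.8 × 100 = 76.5823
Fisher = √(L × P) = √(75.6258 × 76.5823) = 76.1025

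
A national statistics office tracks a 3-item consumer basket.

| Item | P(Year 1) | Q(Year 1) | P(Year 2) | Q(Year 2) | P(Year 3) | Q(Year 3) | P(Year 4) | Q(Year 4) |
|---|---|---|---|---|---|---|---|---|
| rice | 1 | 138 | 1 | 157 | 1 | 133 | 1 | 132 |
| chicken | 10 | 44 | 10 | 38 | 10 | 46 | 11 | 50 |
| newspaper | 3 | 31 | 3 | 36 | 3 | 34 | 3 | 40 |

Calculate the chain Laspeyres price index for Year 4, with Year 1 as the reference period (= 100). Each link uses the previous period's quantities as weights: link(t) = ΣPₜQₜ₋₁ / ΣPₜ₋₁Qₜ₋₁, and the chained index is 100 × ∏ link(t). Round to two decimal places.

Link Year 1→Year 2:
ΣP(Year 2)Q(Year 1) = 1×138 + 10×44 + 3×31 = 138 + 440 + 93 = 671
ΣP(Year 1)Q(Year 1) = 1×138 + 10×44 + 3×31 = 138 + 440 + 93 = 671
link = 671/671 = 1.000000
Link Year 2→Year 3:
ΣP(Year 3)Q(Year 2) = 1×157 + 10×38 + 3×36 = 157 + 380 + 108 = 645
ΣP(Year 2)Q(Year 2) = 1×157 + 10×38 + 3×36 = 157 + 380 + 108 = 645
link = 645/645 = 1.000000
Link Year 3→Year 4:
ΣP(Year 4)Q(Year 3) = 1×133 + 11×46 + 3×34 = 133 + 506 + 102 = 741
ΣP(Year 3)Q(Year 3) = 1×133 + 10×46 + 3×34 = 133 + 460 + 102 = 695
link = 741/695 = 1.066187
Chained index = 100 × 1.000000 × 1.000000 × 1.066187 = 106.6187

106.62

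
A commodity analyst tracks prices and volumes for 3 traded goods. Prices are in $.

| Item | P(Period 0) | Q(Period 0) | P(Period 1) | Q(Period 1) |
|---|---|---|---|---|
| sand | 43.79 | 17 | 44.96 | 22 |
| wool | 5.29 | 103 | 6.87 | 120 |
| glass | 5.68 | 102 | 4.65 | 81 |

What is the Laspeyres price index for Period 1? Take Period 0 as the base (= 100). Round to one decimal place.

104.2

Laspeyres price index uses base-period quantities as weights.
ΣP(Period 1)·Q(Period 0) = 44.96×17 + 6.87×103 + 4.65×102 = 764.32 + 707.61 + 474.3 = 1946.23
ΣP(Period 0)·Q(Period 0) = 43.79×17 + 5.29×103 + 5.68×102 = 744.43 + 544.87 + 579.36 = 1868.66
Index = 1946.23 / 1868.66 × 100 = 104.1511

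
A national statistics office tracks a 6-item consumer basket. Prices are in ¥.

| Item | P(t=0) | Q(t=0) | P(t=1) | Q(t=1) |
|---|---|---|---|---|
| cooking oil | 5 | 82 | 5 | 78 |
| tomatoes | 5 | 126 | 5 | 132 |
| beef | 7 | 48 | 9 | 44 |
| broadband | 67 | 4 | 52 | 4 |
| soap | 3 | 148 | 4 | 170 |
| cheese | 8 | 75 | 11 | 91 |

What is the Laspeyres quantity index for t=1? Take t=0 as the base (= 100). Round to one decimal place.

Laspeyres quantity index uses base-period prices as weights.
ΣP(t=0)·Q(t=1) = 5×78 + 5×132 + 7×44 + 67×4 + 3×170 + 8×91 = 390 + 660 + 308 + 268 + 510 + 728 = 2864
ΣP(t=0)·Q(t=0) = 5×82 + 5×126 + 7×48 + 67×4 + 3×148 + 8×75 = 410 + 630 + 336 + 268 + 444 + 600 = 2688
Index = 2864 / 2688 × 100 = 106.5476

106.5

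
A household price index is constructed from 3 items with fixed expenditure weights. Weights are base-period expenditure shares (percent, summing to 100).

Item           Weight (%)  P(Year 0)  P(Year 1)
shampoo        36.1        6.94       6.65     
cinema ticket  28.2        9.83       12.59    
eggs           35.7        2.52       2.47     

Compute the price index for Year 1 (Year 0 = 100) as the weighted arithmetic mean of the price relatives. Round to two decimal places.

105.70

shampoo: 36.1 × (6.65/6.94) = 36.1 × 0.958213 = 34.5915
cinema ticket: 28.2 × (12.59/9.83) = 28.2 × 1.280773 = 36.1178
eggs: 35.7 × (2.47/2.52) = 35.7 × 0.980159 = 34.9917
Index = Σ wᵢ·(p₁ᵢ/p₀ᵢ) = 34.5915 + 36.1178 + 34.9917 = 105.7010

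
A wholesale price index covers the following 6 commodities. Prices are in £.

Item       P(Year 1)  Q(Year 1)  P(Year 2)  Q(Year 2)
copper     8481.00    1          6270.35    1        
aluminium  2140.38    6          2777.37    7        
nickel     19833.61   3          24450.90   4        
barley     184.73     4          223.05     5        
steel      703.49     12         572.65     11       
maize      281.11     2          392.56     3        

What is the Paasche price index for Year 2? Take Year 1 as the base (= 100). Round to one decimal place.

Paasche price index uses current-period quantities as weights.
ΣP(Year 2)·Q(Year 2) = 6270.35×1 + 2777.37×7 + 24450.90×4 + 223.05×5 + 572.65×11 + 392.56×3 = 6270.35 + 19441.59 + 97803.6 + 1115.25 + 6299.15 + 1177.68 = 132107.62
ΣP(Year 1)·Q(Year 2) = 8481.00×1 + 2140.38×7 + 19833.61×4 + 184.73×5 + 703.49×11 + 281.11×3 = 8481 + 14982.66 + 79334.44 + 923.65 + 7738.39 + 843.33 = 112303.47
Index = 132107.62 / 112303.47 × 100 = 117.6345

117.6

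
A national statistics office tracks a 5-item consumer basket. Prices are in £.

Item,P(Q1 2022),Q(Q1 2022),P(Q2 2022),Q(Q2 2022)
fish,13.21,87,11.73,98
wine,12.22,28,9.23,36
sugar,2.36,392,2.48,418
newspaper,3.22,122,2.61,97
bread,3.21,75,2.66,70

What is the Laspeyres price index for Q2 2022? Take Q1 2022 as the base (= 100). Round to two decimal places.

90.78

Laspeyres price index uses base-period quantities as weights.
ΣP(Q2 2022)·Q(Q1 2022) = 11.73×87 + 9.23×28 + 2.48×392 + 2.61×122 + 2.66×75 = 1020.51 + 258.44 + 972.16 + 318.42 + 199.5 = 2769.03
ΣP(Q1 2022)·Q(Q1 2022) = 13.21×87 + 12.22×28 + 2.36×392 + 3.22×122 + 3.21×75 = 1149.27 + 342.16 + 925.12 + 392.84 + 240.75 = 3050.14
Index = 2769.03 / 3050.14 × 100 = 90.7837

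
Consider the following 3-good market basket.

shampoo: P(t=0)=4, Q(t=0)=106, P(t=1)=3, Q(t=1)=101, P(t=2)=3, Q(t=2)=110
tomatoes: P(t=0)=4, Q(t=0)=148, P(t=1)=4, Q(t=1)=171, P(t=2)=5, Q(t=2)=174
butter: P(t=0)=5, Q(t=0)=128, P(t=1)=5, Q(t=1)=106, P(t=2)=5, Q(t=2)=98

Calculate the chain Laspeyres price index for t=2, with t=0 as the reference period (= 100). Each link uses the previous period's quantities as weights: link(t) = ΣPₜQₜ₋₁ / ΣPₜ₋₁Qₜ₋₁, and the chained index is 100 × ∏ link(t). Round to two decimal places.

104.15

Link t=0→t=1:
ΣP(t=1)Q(t=0) = 3×106 + 4×148 + 5×128 = 318 + 592 + 640 = 1550
ΣP(t=0)Q(t=0) = 4×106 + 4×148 + 5×128 = 424 + 592 + 640 = 1656
link = 1550/1656 = 0.935990
Link t=1→t=2:
ΣP(t=2)Q(t=1) = 3×101 + 5×171 + 5×106 = 303 + 855 + 530 = 1688
ΣP(t=1)Q(t=1) = 3×101 + 4×171 + 5×106 = 303 + 684 + 530 = 1517
link = 1688/1517 = 1.112722
Chained index = 100 × 0.935990 × 1.112722 = 104.1497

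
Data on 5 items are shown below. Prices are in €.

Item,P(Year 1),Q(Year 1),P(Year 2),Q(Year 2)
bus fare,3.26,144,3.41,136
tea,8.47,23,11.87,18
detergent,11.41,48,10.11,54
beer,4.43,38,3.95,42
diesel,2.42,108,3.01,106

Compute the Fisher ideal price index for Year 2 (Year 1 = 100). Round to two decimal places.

Laspeyres component (base-period weights):
ΣP(Year 2)Q(Year 1) = 3.41×144 + 11.87×23 + 10.11×48 + 3.95×38 + 3.01×108 = 491.04 + 273.01 + 485.28 + 150.1 + 325.08 = 1724.51
ΣP(Year 1)Q(Year 1) = 3.26×144 + 8.47×23 + 11.41×48 + 4.43×38 + 2.42×108 = 469.44 + 194.81 + 547.68 + 168.34 + 261.36 = 1641.63
L = 1724.51 / 1641.63 × 100 = 105.0486
Paasche component (current-period weights):
ΣP(Year 2)Q(Year 2) = 3.41×136 + 11.87×18 + 10.11×54 + 3.95×42 + 3.01×106 = 463.76 + 213.66 + 545.94 + 165.9 + 319.06 = 1708.32
ΣP(Year 1)Q(Year 2) = 3.26×136 + 8.47×18 + 11.41×54 + 4.43×42 + 2.42×106 = 443.36 + 152.46 + 616.14 + 186.06 + 256.52 = 1654.54
P = 1708.32 / 1654.54 × 100 = 103.2505
Fisher = √(L × P) = √(105.0486 × 103.2505) = 104.1457

104.15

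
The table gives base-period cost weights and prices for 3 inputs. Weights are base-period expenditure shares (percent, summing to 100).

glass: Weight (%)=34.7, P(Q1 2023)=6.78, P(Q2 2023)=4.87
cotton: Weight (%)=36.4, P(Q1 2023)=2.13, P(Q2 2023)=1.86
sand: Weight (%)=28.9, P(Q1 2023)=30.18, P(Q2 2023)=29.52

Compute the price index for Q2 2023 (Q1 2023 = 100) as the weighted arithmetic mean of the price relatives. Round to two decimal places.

glass: 34.7 × (4.87/6.78) = 34.7 × 0.718289 = 24.9246
cotton: 36.4 × (1.86/2.13) = 36.4 × 0.873239 = 31.7859
sand: 28.9 × (29.52/30.18) = 28.9 × 0.978131 = 28.2680
Index = Σ wᵢ·(p₁ᵢ/p₀ᵢ) = 24.9246 + 31.7859 + 28.2680 = 84.9785

84.98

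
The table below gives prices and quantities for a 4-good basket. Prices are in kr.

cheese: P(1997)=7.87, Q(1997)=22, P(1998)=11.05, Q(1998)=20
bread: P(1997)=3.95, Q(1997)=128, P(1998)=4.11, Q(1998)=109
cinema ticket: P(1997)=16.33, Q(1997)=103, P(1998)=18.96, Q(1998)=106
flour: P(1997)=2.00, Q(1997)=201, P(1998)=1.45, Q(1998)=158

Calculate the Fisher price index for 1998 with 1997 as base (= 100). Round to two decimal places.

109.72

Laspeyres component (base-period weights):
ΣP(1998)Q(1997) = 11.05×22 + 4.11×128 + 18.96×103 + 1.45×201 = 243.1 + 526.08 + 1952.88 + 291.45 = 3013.51
ΣP(1997)Q(1997) = 7.87×22 + 3.95×128 + 16.33×103 + 2.00×201 = 173.14 + 505.6 + 1681.99 + 402 = 2762.73
L = 3013.51 / 2762.73 × 100 = 109.0773
Paasche component (current-period weights):
ΣP(1998)Q(1998) = 11.05×20 + 4.11×109 + 18.96×106 + 1.45×158 = 221 + 447.99 + 2009.76 + 229.1 = 2907.85
ΣP(1997)Q(1998) = 7.87×20 + 3.95×109 + 16.33×106 + 2.00×158 = 157.4 + 430.55 + 1730.98 + 316 = 2634.93
P = 2907.85 / 2634.93 × 100 = 110.3578
Fisher = √(L × P) = √(109.0773 × 110.3578) = 109.7156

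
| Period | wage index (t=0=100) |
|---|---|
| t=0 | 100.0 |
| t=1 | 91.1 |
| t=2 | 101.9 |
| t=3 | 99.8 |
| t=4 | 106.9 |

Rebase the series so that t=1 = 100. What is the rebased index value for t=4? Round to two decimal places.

Rebased(t=4) = 106.9 / 91.1 × 100 = 117.3436

117.34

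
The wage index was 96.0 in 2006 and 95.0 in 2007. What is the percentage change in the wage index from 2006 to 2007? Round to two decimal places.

-1.04%

Change = (95.0 − 96.0) / 96.0 × 100
       = -1.0 / 96.0 × 100 = -1.0417%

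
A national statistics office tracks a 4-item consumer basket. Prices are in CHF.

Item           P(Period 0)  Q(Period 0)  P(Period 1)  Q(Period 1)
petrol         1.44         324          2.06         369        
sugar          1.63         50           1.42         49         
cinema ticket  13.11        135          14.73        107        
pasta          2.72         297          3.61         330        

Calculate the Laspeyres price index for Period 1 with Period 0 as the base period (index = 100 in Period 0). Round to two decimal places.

121.54

Laspeyres price index uses base-period quantities as weights.
ΣP(Period 1)·Q(Period 0) = 2.06×324 + 1.42×50 + 14.73×135 + 3.61×297 = 667.44 + 71 + 1988.55 + 1072.17 = 3799.16
ΣP(Period 0)·Q(Period 0) = 1.44×324 + 1.63×50 + 13.11×135 + 2.72×297 = 466.56 + 81.5 + 1769.85 + 807.84 = 3125.75
Index = 3799.16 / 3125.75 × 100 = 121.5439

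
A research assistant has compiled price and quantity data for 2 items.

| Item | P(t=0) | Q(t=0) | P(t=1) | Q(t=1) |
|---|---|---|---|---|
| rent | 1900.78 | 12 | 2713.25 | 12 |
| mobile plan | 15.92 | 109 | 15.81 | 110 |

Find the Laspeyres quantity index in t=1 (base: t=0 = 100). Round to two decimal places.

100.06

Laspeyres quantity index uses base-period prices as weights.
ΣP(t=0)·Q(t=1) = 1900.78×12 + 15.92×110 = 22809.36 + 1751.2 = 24560.56
ΣP(t=0)·Q(t=0) = 1900.78×12 + 15.92×109 = 22809.36 + 1735.28 = 24544.64
Index = 24560.56 / 24544.64 × 100 = 100.0649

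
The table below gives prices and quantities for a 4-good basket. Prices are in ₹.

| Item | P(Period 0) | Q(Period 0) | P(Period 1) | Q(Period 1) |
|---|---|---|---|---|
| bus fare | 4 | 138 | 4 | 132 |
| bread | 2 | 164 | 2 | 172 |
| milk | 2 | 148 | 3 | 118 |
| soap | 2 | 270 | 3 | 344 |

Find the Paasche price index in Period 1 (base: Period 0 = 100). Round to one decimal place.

Paasche price index uses current-period quantities as weights.
ΣP(Period 1)·Q(Period 1) = 4×132 + 2×172 + 3×118 + 3×344 = 528 + 344 + 354 + 1032 = 2258
ΣP(Period 0)·Q(Period 1) = 4×132 + 2×172 + 2×118 + 2×344 = 528 + 344 + 236 + 688 = 1796
Index = 2258 / 1796 × 100 = 125.7238

125.7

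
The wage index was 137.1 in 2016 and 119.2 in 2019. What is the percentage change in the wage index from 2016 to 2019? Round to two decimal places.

-13.06%

Change = (119.2 − 137.1) / 137.1 × 100
       = -17.9 / 137.1 × 100 = -13.0562%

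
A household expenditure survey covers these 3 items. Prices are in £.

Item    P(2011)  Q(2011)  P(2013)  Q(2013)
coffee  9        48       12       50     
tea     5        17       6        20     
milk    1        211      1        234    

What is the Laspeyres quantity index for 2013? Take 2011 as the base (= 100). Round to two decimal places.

107.69

Laspeyres quantity index uses base-period prices as weights.
ΣP(2011)·Q(2013) = 9×50 + 5×20 + 1×234 = 450 + 100 + 234 = 784
ΣP(2011)·Q(2011) = 9×48 + 5×17 + 1×211 = 432 + 85 + 211 = 728
Index = 784 / 728 × 100 = 107.6923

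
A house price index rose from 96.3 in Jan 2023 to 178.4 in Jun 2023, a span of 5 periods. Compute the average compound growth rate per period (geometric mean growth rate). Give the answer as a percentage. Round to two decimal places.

13.12%

Growth factor = (178.4/96.3)^(1/5) = (1.852544)^(1/5) = 1.131237
Growth rate = 1.131237 − 1 = 0.131237 = 13.1237%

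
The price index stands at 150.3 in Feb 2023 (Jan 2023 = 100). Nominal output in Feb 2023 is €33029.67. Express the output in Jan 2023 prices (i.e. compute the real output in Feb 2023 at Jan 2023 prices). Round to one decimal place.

21975.8

Real = Nominal ÷ (Index/100) = 33029.67 ÷ (150.3/100)
     = 33029.67 ÷ 1.503 = 21975.8283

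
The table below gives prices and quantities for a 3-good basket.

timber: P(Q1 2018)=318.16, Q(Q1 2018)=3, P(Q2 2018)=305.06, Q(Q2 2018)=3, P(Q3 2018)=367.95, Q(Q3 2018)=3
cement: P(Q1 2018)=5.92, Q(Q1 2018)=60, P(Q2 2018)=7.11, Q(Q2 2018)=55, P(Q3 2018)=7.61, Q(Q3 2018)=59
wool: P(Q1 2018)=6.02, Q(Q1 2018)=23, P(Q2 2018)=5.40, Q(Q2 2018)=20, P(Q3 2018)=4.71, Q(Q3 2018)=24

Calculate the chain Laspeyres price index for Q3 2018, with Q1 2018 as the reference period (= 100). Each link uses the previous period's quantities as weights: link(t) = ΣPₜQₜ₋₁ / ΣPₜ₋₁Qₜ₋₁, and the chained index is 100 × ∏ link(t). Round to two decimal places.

Link Q1 2018→Q2 2018:
ΣP(Q2 2018)Q(Q1 2018) = 305.06×3 + 7.11×60 + 5.40×23 = 915.18 + 426.6 + 124.2 = 1465.98
ΣP(Q1 2018)Q(Q1 2018) = 318.16×3 + 5.92×60 + 6.02×23 = 954.48 + 355.2 + 138.46 = 1448.14
link = 1465.98/1448.14 = 1.012319
Link Q2 2018→Q3 2018:
ΣP(Q3 2018)Q(Q2 2018) = 367.95×3 + 7.61×55 + 4.71×20 = 1103.85 + 418.55 + 94.2 = 1616.6
ΣP(Q2 2018)Q(Q2 2018) = 305.06×3 + 7.11×55 + 5.40×20 = 915.18 + 391.05 + 108 = 1414.23
link = 1616.6/1414.23 = 1.143096
Chained index = 100 × 1.012319 × 1.143096 = 115.7178

115.72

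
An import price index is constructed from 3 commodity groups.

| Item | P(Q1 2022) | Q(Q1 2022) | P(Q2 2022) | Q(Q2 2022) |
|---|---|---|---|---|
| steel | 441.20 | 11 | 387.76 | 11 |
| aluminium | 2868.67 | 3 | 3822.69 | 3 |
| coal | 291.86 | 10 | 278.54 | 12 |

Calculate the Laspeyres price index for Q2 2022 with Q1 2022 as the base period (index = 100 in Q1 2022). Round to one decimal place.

113.1

Laspeyres price index uses base-period quantities as weights.
ΣP(Q2 2022)·Q(Q1 2022) = 387.76×11 + 3822.69×3 + 278.54×10 = 4265.36 + 11468.07 + 2785.4 = 18518.83
ΣP(Q1 2022)·Q(Q1 2022) = 441.20×11 + 2868.67×3 + 291.86×10 = 4853.2 + 8606.01 + 2918.6 = 16377.81
Index = 18518.83 / 16377.81 × 100 = 113.0727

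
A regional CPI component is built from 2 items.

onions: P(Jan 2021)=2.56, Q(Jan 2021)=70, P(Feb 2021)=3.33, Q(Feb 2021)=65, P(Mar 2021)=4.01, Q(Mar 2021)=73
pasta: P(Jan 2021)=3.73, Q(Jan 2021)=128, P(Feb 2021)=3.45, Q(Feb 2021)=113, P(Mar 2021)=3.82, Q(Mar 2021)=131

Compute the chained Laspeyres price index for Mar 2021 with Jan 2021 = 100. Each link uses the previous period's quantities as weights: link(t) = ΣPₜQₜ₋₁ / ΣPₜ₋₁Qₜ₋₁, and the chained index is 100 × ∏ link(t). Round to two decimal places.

Link Jan 2021→Feb 2021:
ΣP(Feb 2021)Q(Jan 2021) = 3.33×70 + 3.45×128 = 233.1 + 441.6 = 674.7
ΣP(Jan 2021)Q(Jan 2021) = 2.56×70 + 3.73×128 = 179.2 + 477.44 = 656.64
link = 674.7/656.64 = 1.027504
Link Feb 2021→Mar 2021:
ΣP(Mar 2021)Q(Feb 2021) = 4.01×65 + 3.82×113 = 260.65 + 431.66 = 692.31
ΣP(Feb 2021)Q(Feb 2021) = 3.33×65 + 3.45×113 = 216.45 + 389.85 = 606.3
link = 692.31/606.3 = 1.141860
Chained index = 100 × 1.027504 × 1.141860 = 117.3266

117.33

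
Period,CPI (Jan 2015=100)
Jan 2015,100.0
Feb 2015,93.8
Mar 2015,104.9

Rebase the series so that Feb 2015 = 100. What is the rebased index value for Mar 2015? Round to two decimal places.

111.83

Rebased(Mar 2015) = 104.9 / 93.8 × 100 = 111.8337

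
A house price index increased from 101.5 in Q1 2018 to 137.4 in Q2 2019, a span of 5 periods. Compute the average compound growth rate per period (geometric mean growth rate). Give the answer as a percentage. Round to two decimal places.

Growth factor = (137.4/101.5)^(1/5) = (1.353695)^(1/5) = 1.062439
Growth rate = 1.062439 − 1 = 0.062439 = 6.2439%

6.24%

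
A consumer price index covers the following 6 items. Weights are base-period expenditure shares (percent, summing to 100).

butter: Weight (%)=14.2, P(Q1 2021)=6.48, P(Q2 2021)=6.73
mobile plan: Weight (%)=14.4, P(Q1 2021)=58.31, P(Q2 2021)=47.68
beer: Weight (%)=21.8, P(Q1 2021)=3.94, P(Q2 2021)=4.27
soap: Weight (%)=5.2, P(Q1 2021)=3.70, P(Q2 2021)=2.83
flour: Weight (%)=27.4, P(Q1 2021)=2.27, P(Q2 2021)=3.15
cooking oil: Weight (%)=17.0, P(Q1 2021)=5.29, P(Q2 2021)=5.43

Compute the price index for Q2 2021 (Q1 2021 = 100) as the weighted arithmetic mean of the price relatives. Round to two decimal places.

109.60

butter: 14.2 × (6.73/6.48) = 14.2 × 1.038580 = 14.7478
mobile plan: 14.4 × (47.68/58.31) = 14.4 × 0.817699 = 11.7749
beer: 21.8 × (4.27/3.94) = 21.8 × 1.083756 = 23.6259
soap: 5.2 × (2.83/3.70) = 5.2 × 0.764865 = 3.9773
flour: 27.4 × (3.15/2.27) = 27.4 × 1.387665 = 38.0220
cooking oil: 17.0 × (5.43/5.29) = 17.0 × 1.026465 = 17.4499
Index = Σ wᵢ·(p₁ᵢ/p₀ᵢ) = 14.7478 + 11.7749 + 23.6259 + 3.9773 + 38.0220 + 17.4499 = 109.5978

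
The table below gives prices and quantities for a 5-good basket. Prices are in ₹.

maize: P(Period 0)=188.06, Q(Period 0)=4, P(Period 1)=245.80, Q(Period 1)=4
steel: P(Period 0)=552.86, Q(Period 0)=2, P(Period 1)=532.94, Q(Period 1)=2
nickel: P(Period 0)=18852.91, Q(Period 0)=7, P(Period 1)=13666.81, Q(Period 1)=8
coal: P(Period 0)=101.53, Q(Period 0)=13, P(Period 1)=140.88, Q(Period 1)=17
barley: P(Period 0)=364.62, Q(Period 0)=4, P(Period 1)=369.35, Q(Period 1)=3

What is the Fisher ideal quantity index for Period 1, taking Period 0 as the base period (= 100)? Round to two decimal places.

Laspeyres component (base-period weights):
ΣP(Period 0)Q(Period 1) = 188.06×4 + 552.86×2 + 18852.91×8 + 101.53×17 + 364.62×3 = 752.24 + 1105.72 + 150823.28 + 1726.01 + 1093.86 = 155501.11
ΣP(Period 0)Q(Period 0) = 188.06×4 + 552.86×2 + 18852.91×7 + 101.53×13 + 364.62×4 = 752.24 + 1105.72 + 131970.37 + 1319.89 + 1458.48 = 136606.7
L = 155501.11 / 136606.7 × 100 = 113.8312
Paasche component (current-period weights):
ΣP(Period 1)Q(Period 1) = 245.80×4 + 532.94×2 + 13666.81×8 + 140.88×17 + 369.35×3 = 983.2 + 1065.88 + 109334.48 + 2394.96 + 1108.05 = 114886.57
ΣP(Period 1)Q(Period 0) = 245.80×4 + 532.94×2 + 13666.81×7 + 140.88×13 + 369.35×4 = 983.2 + 1065.88 + 95667.67 + 1831.44 + 1477.4 = 101025.59
P = 114886.57 / 101025.59 × 100 = 113.7203
Fisher = √(L × P) = √(113.8312 × 113.7203) = 113.7757

113.78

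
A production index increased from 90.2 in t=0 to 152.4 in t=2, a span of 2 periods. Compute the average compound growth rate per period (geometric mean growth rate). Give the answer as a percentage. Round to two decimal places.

Growth factor = (152.4/90.2)^(1/2) = (1.689579)^(1/2) = 1.299838
Growth rate = 1.299838 − 1 = 0.299838 = 29.9838%

29.98%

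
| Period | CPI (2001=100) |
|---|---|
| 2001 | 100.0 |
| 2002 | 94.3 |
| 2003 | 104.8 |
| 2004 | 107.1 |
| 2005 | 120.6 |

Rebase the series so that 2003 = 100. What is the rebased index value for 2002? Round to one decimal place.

90.0

Rebased(2002) = 94.3 / 104.8 × 100 = 89.9809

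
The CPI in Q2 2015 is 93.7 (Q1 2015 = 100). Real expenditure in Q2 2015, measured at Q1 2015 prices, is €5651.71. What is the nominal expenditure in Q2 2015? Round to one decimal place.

5295.7

Nominal = Real × (Index/100) = 5651.71 × (93.7/100)
        = 5651.71 × 0.937 = 5295.6523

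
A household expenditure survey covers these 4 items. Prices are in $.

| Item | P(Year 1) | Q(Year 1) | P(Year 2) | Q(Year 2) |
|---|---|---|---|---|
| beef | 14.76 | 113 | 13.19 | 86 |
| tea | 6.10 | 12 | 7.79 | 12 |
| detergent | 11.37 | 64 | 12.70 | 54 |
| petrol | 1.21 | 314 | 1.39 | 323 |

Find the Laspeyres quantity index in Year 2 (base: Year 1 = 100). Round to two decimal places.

82.40

Laspeyres quantity index uses base-period prices as weights.
ΣP(Year 1)·Q(Year 2) = 14.76×86 + 6.10×12 + 11.37×54 + 1.21×323 = 1269.36 + 73.2 + 613.98 + 390.83 = 2347.37
ΣP(Year 1)·Q(Year 1) = 14.76×113 + 6.10×12 + 11.37×64 + 1.21×314 = 1667.88 + 73.2 + 727.68 + 379.94 = 2848.7
Index = 2347.37 / 2848.7 × 100 = 82.4014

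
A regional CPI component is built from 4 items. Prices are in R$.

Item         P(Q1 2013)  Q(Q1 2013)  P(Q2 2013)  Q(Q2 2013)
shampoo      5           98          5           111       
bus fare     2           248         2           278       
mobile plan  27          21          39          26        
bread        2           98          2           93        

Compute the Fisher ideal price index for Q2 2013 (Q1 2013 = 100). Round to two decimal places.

115.01

Laspeyres component (base-period weights):
ΣP(Q2 2013)Q(Q1 2013) = 5×98 + 2×248 + 39×21 + 2×98 = 490 + 496 + 819 + 196 = 2001
ΣP(Q1 2013)Q(Q1 2013) = 5×98 + 2×248 + 27×21 + 2×98 = 490 + 496 + 567 + 196 = 1749
L = 2001 / 1749 × 100 = 114.4082
Paasche component (current-period weights):
ΣP(Q2 2013)Q(Q2 2013) = 5×111 + 2×278 + 39×26 + 2×93 = 555 + 556 + 1014 + 186 = 2311
ΣP(Q1 2013)Q(Q2 2013) = 5×111 + 2×278 + 27×26 + 2×93 = 555 + 556 + 702 + 186 = 1999
P = 2311 / 1999 × 100 = 115.6078
Fisher = √(L × P) = √(114.4082 × 115.6078) = 115.0065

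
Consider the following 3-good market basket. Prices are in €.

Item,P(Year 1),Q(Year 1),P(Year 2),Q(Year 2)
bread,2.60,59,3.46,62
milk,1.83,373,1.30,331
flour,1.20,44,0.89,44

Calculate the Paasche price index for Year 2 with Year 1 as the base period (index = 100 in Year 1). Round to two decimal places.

83.44

Paasche price index uses current-period quantities as weights.
ΣP(Year 2)·Q(Year 2) = 3.46×62 + 1.30×331 + 0.89×44 = 214.52 + 430.3 + 39.16 = 683.98
ΣP(Year 1)·Q(Year 2) = 2.60×62 + 1.83×331 + 1.20×44 = 161.2 + 605.73 + 52.8 = 819.73
Index = 683.98 / 819.73 × 100 = 83.4397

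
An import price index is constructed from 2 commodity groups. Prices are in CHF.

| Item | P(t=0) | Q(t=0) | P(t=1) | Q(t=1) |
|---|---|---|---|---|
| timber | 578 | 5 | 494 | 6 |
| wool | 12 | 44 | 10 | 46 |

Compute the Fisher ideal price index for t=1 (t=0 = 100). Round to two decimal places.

Laspeyres component (base-period weights):
ΣP(t=1)Q(t=0) = 494×5 + 10×44 = 2470 + 440 = 2910
ΣP(t=0)Q(t=0) = 578×5 + 12×44 = 2890 + 528 = 3418
L = 2910 / 3418 × 100 = 85.1375
Paasche component (current-period weights):
ΣP(t=1)Q(t=1) = 494×6 + 10×46 = 2964 + 460 = 3424
ΣP(t=0)Q(t=1) = 578×6 + 12×46 = 3468 + 552 = 4020
P = 3424 / 4020 × 100 = 85.1741
Fisher = √(L × P) = √(85.1375 × 85.1741) = 85.1558

85.16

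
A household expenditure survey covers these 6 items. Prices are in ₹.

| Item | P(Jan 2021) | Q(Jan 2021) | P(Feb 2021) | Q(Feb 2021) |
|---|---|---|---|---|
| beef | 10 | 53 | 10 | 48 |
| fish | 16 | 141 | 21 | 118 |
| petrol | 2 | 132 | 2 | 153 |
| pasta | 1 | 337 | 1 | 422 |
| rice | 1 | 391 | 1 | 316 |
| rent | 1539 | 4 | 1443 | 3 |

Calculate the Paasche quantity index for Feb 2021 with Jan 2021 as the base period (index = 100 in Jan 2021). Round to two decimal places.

Paasche quantity index uses current-period prices as weights.
ΣP(Feb 2021)·Q(Feb 2021) = 10×48 + 21×118 + 2×153 + 1×422 + 1×316 + 1443×3 = 480 + 2478 + 306 + 422 + 316 + 4329 = 8331
ΣP(Feb 2021)·Q(Jan 2021) = 10×53 + 21×141 + 2×132 + 1×337 + 1×391 + 1443×4 = 530 + 2961 + 264 + 337 + 391 + 5772 = 10255
Index = 8331 / 10255 × 100 = 81.2384

81.24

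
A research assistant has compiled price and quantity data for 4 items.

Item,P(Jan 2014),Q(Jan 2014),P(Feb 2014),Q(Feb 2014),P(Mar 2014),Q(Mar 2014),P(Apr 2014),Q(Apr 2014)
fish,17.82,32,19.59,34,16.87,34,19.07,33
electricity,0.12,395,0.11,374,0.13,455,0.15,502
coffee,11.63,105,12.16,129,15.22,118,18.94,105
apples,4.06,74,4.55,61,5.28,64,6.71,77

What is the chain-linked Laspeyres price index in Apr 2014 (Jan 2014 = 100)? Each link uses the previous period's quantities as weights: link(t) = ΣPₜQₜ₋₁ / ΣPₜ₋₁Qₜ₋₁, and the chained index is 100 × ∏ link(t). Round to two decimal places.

Link Jan 2014→Feb 2014:
ΣP(Feb 2014)Q(Jan 2014) = 19.59×32 + 0.11×395 + 12.16×105 + 4.55×74 = 626.88 + 43.45 + 1276.8 + 336.7 = 2283.83
ΣP(Jan 2014)Q(Jan 2014) = 17.82×32 + 0.12×395 + 11.63×105 + 4.06×74 = 570.24 + 47.4 + 1221.15 + 300.44 = 2139.23
link = 2283.83/2139.23 = 1.067594
Link Feb 2014→Mar 2014:
ΣP(Mar 2014)Q(Feb 2014) = 16.87×34 + 0.13×374 + 15.22×129 + 5.28×61 = 573.58 + 48.62 + 1963.38 + 322.08 = 2907.66
ΣP(Feb 2014)Q(Feb 2014) = 19.59×34 + 0.11×374 + 12.16×129 + 4.55×61 = 666.06 + 41.14 + 1568.64 + 277.55 = 2553.39
link = 2907.66/2553.39 = 1.138745
Link Mar 2014→Apr 2014:
ΣP(Apr 2014)Q(Mar 2014) = 19.07×34 + 0.15×455 + 18.94×118 + 6.71×64 = 648.38 + 68.25 + 2234.92 + 429.44 = 3380.99
ΣP(Mar 2014)Q(Mar 2014) = 16.87×34 + 0.13×455 + 15.22×118 + 5.28×64 = 573.58 + 59.15 + 1795.96 + 337.92 = 2766.61
link = 3380.99/2766.61 = 1.222070
Chained index = 100 × 1.067594 × 1.138745 × 1.222070 = 148.5692

148.57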